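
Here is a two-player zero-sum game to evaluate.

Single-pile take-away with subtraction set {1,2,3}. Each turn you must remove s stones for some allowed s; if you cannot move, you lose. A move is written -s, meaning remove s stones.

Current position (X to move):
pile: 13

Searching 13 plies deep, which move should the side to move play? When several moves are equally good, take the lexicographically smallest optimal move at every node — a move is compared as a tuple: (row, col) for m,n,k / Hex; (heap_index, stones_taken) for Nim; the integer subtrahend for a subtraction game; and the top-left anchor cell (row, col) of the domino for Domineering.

p1 X@[13]: -1[12]+1* -2[11]-1 -3[10]-1
p2 O@[12]: -1[11]-1* -2[10]-1 -3[9]-1
p3 X@[11]: -1[10]-1 -2[9]-1 -3[8]+1*
p4 O@[8]: -1[7]-1* -2[6]-1 -3[5]-1
p5 X@[7]: -1[6]-1 -2[5]-1 -3[4]+1*
p6 O@[4]: -1[3]-1* -2[2]-1 -3[1]-1
p7 X@[3]: -1[2]-1 -2[1]-1 -3[0]+1*
p8 O@[0] terminal -1; root [13] d13

X's best at [13]: -1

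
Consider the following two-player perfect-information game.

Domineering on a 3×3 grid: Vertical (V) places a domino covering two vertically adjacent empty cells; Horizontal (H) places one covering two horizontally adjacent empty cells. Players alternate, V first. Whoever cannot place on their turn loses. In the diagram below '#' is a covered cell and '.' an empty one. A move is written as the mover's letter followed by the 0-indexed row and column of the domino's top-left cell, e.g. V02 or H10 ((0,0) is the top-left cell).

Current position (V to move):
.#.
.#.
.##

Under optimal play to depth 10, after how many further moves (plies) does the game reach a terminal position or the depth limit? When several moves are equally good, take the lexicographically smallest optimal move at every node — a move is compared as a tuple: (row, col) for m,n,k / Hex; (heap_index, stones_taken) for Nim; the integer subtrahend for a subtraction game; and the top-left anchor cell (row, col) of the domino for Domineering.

p1 V@[.#./.#./.##]: V00[##./##./.##]+1* V02[.##/.##/.##]+1 V10[.#./##./###]+1
p2 H@[##./##./.##] terminal -1; root [.#./.#./.##] d10

PV length from [.#./.#./.##]: 1 ply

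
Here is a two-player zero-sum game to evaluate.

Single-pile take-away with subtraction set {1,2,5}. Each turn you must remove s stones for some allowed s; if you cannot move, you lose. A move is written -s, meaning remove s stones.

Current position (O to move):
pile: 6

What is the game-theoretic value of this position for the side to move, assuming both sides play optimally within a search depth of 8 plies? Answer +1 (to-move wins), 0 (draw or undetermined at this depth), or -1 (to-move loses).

value(6, O) = -1

[6] O move#1: -1:-1/5*, -2:-1/4, -5:-1/1
[5] X move#2: -1:-1/4, -2:+1/3*, -5:+1/0
[3] O move#3: -1:-1/2*, -2:-1/1
[2] X move#4: -1:-1/1, -2:+1/0*
[0] end (terminal -1, O#5); searched 6 to 8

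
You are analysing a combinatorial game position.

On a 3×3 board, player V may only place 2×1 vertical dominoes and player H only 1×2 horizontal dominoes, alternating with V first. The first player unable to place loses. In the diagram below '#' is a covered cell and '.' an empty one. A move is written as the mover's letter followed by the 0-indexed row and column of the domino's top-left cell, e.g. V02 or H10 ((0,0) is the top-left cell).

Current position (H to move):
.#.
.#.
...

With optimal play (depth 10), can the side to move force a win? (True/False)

p1 H@[.#./.#./...]: H20[.#./.#./##.]-1* H21[.#./.#./.##]-1
p2 V@[.#./.#./##.]: V00[##./##./##.]+1* V02[.##/.##/##.]+1 V12[.#./.##/###]+1
p3 H@[##./##./##.] terminal -1; root [.#./.#./...] d10

H winning at [.#./.#./...]: False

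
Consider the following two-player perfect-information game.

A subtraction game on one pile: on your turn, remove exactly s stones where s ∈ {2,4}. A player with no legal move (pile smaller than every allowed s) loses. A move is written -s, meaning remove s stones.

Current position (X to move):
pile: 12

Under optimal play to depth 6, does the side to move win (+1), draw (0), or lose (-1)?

p1 X@[12]: -2[10]-1* -4[8]-1
p2 O@[10]: -2[8]-1 -4[6]+1*
p3 X@[6]: -2[4]-1* -4[2]-1
p4 O@[4]: -2[2]-1 -4[0]+1*
p5 X@[0] terminal -1; root [12] d6

value(12, X) = -1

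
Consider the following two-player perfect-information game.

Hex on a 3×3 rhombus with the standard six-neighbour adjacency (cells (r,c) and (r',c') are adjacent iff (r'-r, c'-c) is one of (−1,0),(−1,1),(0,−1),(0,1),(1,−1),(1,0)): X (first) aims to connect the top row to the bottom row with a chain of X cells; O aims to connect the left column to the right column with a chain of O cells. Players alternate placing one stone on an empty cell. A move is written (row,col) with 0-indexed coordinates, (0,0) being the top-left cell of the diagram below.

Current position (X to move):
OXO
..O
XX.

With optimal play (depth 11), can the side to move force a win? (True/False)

p1 X@[OXO/..O/XX.]: (1,0)[OXO/X.O/XX.]+1* (1,1)[OXO/.XO/XX.]+1 (2,2)[OXO/..O/XXX]+1
p2 O@[OXO/X.O/XX.] terminal -1; root [OXO/..O/XX.] d11

X winning at [OXO/..O/XX.]: True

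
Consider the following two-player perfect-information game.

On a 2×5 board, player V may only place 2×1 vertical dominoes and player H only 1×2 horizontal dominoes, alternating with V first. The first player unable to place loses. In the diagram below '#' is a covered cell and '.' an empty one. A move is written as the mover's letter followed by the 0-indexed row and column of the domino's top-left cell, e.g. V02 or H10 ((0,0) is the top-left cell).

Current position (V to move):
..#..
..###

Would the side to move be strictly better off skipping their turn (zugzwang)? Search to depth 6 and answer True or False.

zugzwang(..#../..###, V) = False

ply 1, V at ..#../..### | V00=+1→#.#../#.###*; V01=+1→.##../.####
ply 2, H at #.#../#.### | H03=-1→#.###/#.###*
ply 3, V at #.###/#.### | V01=+1→#####/#####*
ply 4: #####/##### is terminal -1 (H); from ..#../..### depth 6
pass branch (H moves first from the same position):
  | ply 1, H at ..#../..### | H00=+1→###../..###*; H03=-1→..###/..###; H10=+1→..#../#####
  | ply 2: ###../..### is terminal -1 (V); from ..#../..### depth 6
V moving scores +1; V passing scores -1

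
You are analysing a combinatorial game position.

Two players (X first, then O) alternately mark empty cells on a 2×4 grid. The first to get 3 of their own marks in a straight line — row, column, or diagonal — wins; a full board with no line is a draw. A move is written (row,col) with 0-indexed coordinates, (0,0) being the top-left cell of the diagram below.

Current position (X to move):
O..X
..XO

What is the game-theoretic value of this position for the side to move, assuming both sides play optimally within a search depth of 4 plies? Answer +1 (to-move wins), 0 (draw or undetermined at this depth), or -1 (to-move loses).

[O..X/..XO] X move#1: (0,1):+0/OX.X/..XO*, (0,2):+0/O.XX/..XO, (1,0):+0/O..X/X.XO, (1,1):+0/O..X/.XXO
[OX.X/..XO] O move#2: (0,2):+0/OXOX/..XO*, (1,0):-1/OX.X/O.XO, (1,1):-1/OX.X/.OXO
[OXOX/..XO] X move#3: (1,0):+0/OXOX/X.XO*, (1,1):+0/OXOX/.XXO
[OXOX/X.XO] O move#4: (1,1):+0/OXOX/XOXO*
[OXOX/XOXO] end (terminal +0, X#5); searched O..X/..XO to 4

value(O..X/..XO, X) = 0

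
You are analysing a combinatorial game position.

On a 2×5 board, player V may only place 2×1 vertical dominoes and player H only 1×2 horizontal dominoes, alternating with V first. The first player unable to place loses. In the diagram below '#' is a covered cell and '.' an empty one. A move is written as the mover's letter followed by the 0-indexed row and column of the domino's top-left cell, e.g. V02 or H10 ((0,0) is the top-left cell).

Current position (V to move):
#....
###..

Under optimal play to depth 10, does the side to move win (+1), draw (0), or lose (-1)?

value(#..../###.., V) = +1

[#..../###..] V move#1: V03:+1/#..#./####.*, V04:-1/#...#/###.#
[#..#./####.] H move#2: H01:-1/####./####.*
[####./####.] V move#3: V04:+1/#####/#####*
[#####/#####] end (terminal -1, H#4); searched #..../###.. to 10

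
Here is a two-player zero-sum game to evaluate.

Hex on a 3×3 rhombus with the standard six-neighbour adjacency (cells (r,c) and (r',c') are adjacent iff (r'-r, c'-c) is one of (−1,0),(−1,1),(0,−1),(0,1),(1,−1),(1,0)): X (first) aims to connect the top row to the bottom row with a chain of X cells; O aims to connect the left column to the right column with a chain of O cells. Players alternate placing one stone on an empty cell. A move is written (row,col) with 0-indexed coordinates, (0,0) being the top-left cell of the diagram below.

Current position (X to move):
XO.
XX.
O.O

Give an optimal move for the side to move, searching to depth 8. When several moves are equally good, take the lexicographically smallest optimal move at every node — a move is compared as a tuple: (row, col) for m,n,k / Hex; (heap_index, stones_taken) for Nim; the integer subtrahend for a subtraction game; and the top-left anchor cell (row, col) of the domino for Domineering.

ply 1, X at XO./XX./O.O | (0,2)=-1→XOX/XX./O.O; (1,2)=-1→XO./XXX/O.O; (2,1)=+1→XO./XX./OXO*
ply 2: XO./XX./OXO is terminal -1 (O); from XO./XX./O.O depth 8

X's best at [XO./XX./O.O]: (2,1)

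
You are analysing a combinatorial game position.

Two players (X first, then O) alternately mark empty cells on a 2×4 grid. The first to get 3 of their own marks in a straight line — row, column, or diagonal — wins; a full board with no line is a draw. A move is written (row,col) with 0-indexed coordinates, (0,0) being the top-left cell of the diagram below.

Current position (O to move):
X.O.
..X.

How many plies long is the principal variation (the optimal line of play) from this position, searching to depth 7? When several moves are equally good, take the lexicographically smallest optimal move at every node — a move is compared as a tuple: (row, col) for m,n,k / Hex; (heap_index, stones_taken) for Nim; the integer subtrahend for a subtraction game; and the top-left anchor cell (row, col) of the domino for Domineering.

PV length from [X.O./..X.]: 5 plies

[X.O./..X.] O move#1: (0,1):+0/XOO./..X.*, (0,3):+0/X.OO/..X., (1,0):+0/X.O./O.X., (1,1):+0/X.O./.OX., (1,3):+0/X.O./..XO
[XOO./..X.] X move#2: (0,3):+0/XOOX/..X.*, (1,0):-1/XOO./X.X., (1,1):-1/XOO./.XX., (1,3):-1/XOO./..XX
[XOOX/..X.] O move#3: (1,0):+0/XOOX/O.X.*, (1,1):+0/XOOX/.OX., (1,3):+0/XOOX/..XO
[XOOX/O.X.] X move#4: (1,1):+0/XOOX/OXX.*, (1,3):+0/XOOX/O.XX
[XOOX/OXX.] O move#5: (1,3):+0/XOOX/OXXO*
[XOOX/OXXO] end (terminal +0, X#6); searched X.O./..X. to 7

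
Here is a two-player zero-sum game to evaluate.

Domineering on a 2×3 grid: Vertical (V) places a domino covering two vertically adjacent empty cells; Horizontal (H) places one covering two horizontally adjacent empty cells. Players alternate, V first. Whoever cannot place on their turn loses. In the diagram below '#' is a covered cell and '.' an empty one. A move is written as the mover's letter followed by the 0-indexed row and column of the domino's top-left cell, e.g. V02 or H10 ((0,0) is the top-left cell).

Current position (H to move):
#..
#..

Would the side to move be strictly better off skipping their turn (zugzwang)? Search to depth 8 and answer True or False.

ply 1, H at #../#.. | H01=+1→###/#..*; H11=+1→#../###
ply 2: ###/#.. is terminal -1 (V); from #../#.. depth 8
if H skipped the turn, V would face:
~ ply 1, V at #../#.. | V01=+1→##./##.*; V02=+1→#.#/#.#
~ ply 2: ##./##. is terminal -1 (H); from #../#.. depth 8
compare (H): move=+1 vs pass=-1

zugzwang(#../#.., H) = False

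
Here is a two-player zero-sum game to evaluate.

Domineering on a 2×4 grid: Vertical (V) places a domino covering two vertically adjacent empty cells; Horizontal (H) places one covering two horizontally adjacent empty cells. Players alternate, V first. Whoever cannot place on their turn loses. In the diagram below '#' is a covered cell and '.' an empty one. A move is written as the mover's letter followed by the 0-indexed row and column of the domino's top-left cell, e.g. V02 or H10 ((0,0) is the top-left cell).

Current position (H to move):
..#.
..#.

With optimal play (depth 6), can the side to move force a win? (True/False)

[..#./..#.] H move#1: H00:+1/###./..#.*, H10:+1/..#./###.
[###./..#.] V move#2: V03:-1/####/..##*
[####/..##] H move#3: H10:+1/####/####*
[####/####] end (terminal -1, V#4); searched ..#./..#. to 6

H winning at [..#./..#.]: True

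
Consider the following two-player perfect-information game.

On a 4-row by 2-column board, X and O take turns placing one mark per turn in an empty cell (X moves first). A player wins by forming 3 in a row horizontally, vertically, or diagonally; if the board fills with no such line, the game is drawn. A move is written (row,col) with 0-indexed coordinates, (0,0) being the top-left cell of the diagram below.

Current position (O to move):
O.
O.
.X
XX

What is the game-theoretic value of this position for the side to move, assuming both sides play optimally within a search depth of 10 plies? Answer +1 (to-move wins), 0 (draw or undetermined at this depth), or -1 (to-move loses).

value(O./O./.X/XX, O) = +1

ply 1, O at O./O./.X/XX | (0,1)=-1→OO/O./.X/XX; (1,1)=+0→O./OO/.X/XX; (2,0)=+1→O./O./OX/XX*
ply 2: O./O./OX/XX is terminal -1 (X); from O./O./.X/XX depth 10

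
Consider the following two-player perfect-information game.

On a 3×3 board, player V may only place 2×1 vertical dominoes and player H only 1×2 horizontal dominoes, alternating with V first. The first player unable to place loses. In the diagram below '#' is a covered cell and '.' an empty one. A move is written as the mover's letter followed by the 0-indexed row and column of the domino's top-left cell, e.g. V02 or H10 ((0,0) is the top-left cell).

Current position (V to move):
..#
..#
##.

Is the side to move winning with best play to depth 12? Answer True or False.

V winning at [..#/..#/##.]: True

[..#/..#/##.] V move#1: V00:+1/#.#/#.#/##.*, V01:+1/.##/.##/##.
[#.#/#.#/##.] end (terminal -1, H#2); searched ..#/..#/##. to 12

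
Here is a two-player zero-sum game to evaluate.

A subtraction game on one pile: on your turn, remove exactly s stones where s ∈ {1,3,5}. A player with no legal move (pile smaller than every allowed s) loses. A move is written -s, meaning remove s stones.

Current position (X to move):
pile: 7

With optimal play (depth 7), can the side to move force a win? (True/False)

X winning at [7]: True

ply 1, X at 7 | -1=+1→6*; -3=+1→4; -5=+1→2
ply 2, O at 6 | -1=-1→5*; -3=-1→3; -5=-1→1
ply 3, X at 5 | -1=+1→4*; -3=+1→2; -5=+1→0
ply 4, O at 4 | -1=-1→3*; -3=-1→1
ply 5, X at 3 | -1=+1→2*; -3=+1→0
ply 6, O at 2 | -1=-1→1*
ply 7, X at 1 | -1=+1→0*
ply 8: 0 is terminal -1 (O); from 7 depth 7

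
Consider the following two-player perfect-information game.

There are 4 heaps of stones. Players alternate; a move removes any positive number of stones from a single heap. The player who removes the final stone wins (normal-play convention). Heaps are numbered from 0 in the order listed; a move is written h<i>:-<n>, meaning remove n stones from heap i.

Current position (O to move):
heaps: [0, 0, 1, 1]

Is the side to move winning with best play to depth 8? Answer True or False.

O winning at [(0,0,1,1)]: False

p1 O@[(0,0,1,1)]: h2:-1[(0,0,0,1)]-1* h3:-1[(0,0,1,0)]-1
p2 X@[(0,0,0,1)]: h3:-1[(0,0,0,0)]+1*
p3 O@[(0,0,0,0)] terminal -1; root [(0,0,1,1)] d8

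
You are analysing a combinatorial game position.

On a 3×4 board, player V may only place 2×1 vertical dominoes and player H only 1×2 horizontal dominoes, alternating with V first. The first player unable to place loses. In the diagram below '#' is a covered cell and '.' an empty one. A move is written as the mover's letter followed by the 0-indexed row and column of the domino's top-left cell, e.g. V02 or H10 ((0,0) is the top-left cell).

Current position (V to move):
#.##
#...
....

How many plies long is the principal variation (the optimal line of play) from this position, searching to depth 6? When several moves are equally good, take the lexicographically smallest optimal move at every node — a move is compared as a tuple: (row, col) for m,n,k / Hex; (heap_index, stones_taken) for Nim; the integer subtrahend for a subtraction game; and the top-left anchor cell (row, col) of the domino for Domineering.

PV length from [#.##/#.../....]: 3 plies

p1 V@[#.##/#.../....]: V01[####/##../....]-1 V11[#.##/##../.#..]-1 V12[#.##/#.#./..#.]+1* V13[#.##/#..#/...#]-1
p2 H@[#.##/#.#./..#.]: H20[#.##/#.#./###.]-1*
p3 V@[#.##/#.#./###.]: V01[####/###./###.]+1* V13[#.##/#.##/####]+1
p4 H@[####/###./###.] terminal -1; root [#.##/#.../....] d6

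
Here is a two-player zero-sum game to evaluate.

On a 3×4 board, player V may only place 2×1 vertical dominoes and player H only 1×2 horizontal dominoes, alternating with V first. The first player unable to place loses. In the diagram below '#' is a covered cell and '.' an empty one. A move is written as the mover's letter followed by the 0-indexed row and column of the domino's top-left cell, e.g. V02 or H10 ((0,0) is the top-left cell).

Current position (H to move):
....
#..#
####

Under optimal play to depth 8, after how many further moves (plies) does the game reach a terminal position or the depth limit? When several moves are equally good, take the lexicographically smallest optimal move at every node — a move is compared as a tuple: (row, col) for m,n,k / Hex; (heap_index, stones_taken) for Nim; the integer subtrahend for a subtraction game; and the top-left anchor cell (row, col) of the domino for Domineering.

ply 1, H at ..../#..#/#### | H00=-1→##../#..#/####; H01=+1→.##./#..#/####*; H02=-1→..##/#..#/####; H11=+1→..../####/####
ply 2: .##./#..#/#### is terminal -1 (V); from ..../#..#/#### depth 8

PV length from [..../#..#/####]: 1 ply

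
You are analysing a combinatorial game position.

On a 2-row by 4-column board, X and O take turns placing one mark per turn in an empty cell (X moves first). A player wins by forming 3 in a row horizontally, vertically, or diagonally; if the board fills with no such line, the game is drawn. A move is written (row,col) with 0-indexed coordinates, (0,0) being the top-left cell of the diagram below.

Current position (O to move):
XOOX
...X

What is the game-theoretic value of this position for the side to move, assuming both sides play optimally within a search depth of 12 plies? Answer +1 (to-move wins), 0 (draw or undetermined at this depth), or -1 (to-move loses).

value(XOOX/...X, O) = 0

[XOOX/...X] O move#1: (1,0):+0/XOOX/O..X*, (1,1):+0/XOOX/.O.X, (1,2):+0/XOOX/..OX
[XOOX/O..X] X move#2: (1,1):+0/XOOX/OX.X*, (1,2):+0/XOOX/O.XX
[XOOX/OX.X] O move#3: (1,2):+0/XOOX/OXOX*
[XOOX/OXOX] end (terminal +0, X#4); searched XOOX/...X to 12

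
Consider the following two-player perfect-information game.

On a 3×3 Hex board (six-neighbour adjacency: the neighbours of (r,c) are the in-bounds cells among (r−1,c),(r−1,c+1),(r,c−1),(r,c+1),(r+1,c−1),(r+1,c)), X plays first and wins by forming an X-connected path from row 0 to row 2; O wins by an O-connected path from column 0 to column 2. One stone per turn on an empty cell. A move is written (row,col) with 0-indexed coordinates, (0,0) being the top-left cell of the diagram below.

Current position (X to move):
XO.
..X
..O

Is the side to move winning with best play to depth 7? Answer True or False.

[XO./..X/..O] X move#1: (0,2):+1/XOX/..X/..O*, (1,0):+1/XO./X.X/..O, (1,1):+1/XO./.XX/..O, (2,0):+1/XO./..X/X.O, (2,1):+1/XO./..X/.XO
[XOX/..X/..O] O move#2: (1,0):-1/XOX/O.X/..O*, (1,1):-1/XOX/.OX/..O, (2,0):-1/XOX/..X/O.O, (2,1):-1/XOX/..X/.OO
[XOX/O.X/..O] X move#3: (1,1):+1/XOX/OXX/..O*, (2,0):+1/XOX/O.X/X.O, (2,1):+1/XOX/O.X/.XO
[XOX/OXX/..O] O move#4: (2,0):-1/XOX/OXX/O.O*, (2,1):-1/XOX/OXX/.OO
[XOX/OXX/O.O] X move#5: (2,1):+1/XOX/OXX/OXO*
[XOX/OXX/OXO] end (terminal -1, O#6); searched XO./..X/..O to 7

X winning at [XO./..X/..O]: True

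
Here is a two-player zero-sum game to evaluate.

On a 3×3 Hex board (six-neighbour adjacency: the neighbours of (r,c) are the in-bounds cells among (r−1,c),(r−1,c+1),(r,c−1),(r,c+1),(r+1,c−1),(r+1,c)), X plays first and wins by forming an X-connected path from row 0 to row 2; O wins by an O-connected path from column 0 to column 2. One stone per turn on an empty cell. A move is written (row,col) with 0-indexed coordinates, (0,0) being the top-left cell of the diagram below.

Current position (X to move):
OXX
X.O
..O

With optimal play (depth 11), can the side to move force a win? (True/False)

p1 X@[OXX/X.O/..O]: (1,1)[OXX/XXO/..O]+1* (2,0)[OXX/X.O/X.O]+1 (2,1)[OXX/X.O/.XO]+1
p2 O@[OXX/XXO/..O]: (2,0)[OXX/XXO/O.O]-1* (2,1)[OXX/XXO/.OO]-1
p3 X@[OXX/XXO/O.O]: (2,1)[OXX/XXO/OXO]+1*
p4 O@[OXX/XXO/OXO] terminal -1; root [OXX/X.O/..O] d11

X winning at [OXX/X.O/..O]: True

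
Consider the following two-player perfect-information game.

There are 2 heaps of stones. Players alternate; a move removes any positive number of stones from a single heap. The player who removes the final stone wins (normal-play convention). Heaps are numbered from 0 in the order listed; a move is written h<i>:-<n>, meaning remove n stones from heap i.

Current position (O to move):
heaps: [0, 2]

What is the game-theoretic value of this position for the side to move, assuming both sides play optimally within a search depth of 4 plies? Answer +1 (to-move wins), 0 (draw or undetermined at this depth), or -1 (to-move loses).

ply 1, O at (0,2) | h1:-1=-1→(0,1); h1:-2=+1→(0,0)*
ply 2: (0,0) is terminal -1 (X); from (0,2) depth 4

value((0,2), O) = +1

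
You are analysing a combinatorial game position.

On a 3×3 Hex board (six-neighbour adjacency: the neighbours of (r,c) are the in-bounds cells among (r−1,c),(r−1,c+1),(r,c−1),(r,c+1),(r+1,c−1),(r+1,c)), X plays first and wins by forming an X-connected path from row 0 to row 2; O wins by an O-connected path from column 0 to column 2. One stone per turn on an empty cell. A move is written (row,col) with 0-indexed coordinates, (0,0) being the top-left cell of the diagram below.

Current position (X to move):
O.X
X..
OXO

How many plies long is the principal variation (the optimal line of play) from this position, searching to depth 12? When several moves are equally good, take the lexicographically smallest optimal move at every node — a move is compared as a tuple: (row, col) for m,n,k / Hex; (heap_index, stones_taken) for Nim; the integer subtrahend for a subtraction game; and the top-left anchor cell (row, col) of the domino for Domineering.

ply 1, X at O.X/X../OXO | (0,1)=+1→OXX/X../OXO*; (1,1)=+1→O.X/XX./OXO; (1,2)=+1→O.X/X.X/OXO
ply 2, O at OXX/X../OXO | (1,1)=-1→OXX/XO./OXO*; (1,2)=-1→OXX/X.O/OXO
ply 3, X at OXX/XO./OXO | (1,2)=+1→OXX/XOX/OXO*
ply 4: OXX/XOX/OXO is terminal -1 (O); from O.X/X../OXO depth 12

PV length from [O.X/X../OXO]: 3 plies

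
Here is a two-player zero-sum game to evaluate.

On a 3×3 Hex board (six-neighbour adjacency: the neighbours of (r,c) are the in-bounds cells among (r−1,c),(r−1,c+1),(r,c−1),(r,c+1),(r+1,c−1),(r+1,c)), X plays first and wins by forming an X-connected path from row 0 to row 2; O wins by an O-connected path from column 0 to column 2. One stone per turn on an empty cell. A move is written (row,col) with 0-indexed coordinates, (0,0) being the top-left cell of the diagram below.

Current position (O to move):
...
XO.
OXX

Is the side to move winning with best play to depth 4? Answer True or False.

ply 1, O at .../XO./OXX | (0,0)=+1→O../XO./OXX*; (0,1)=+1→.O./XO./OXX; (0,2)=+1→..O/XO./OXX; (1,2)=+1→.../XOO/OXX
ply 2, X at O../XO./OXX | (0,1)=-1→OX./XO./OXX*; (0,2)=-1→O.X/XO./OXX; (1,2)=-1→O../XOX/OXX
ply 3, O at OX./XO./OXX | (0,2)=+1→OXO/XO./OXX*; (1,2)=+1→OX./XOO/OXX
ply 4: OXO/XO./OXX is terminal -1 (X); from .../XO./OXX depth 4

O winning at [.../XO./OXX]: True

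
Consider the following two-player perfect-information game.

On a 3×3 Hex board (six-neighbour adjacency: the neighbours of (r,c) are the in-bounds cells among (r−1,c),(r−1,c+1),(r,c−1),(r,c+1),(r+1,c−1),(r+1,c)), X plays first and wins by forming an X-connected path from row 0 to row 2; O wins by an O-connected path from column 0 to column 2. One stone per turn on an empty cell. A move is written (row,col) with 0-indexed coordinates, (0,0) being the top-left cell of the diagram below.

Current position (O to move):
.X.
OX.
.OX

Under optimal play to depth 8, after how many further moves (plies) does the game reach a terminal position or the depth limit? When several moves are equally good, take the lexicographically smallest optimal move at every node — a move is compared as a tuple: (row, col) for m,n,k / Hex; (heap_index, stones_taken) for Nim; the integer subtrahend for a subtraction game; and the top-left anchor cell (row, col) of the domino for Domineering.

ply 1, O at .X./OX./.OX | (0,0)=-1→OX./OX./.OX*; (0,2)=-1→.XO/OX./.OX; (1,2)=-1→.X./OXO/.OX; (2,0)=-1→.X./OX./OOX
ply 2, X at OX./OX./.OX | (0,2)=+1→OXX/OX./.OX*; (1,2)=+1→OX./OXX/.OX; (2,0)=+1→OX./OX./XOX
ply 3, O at OXX/OX./.OX | (1,2)=-1→OXX/OXO/.OX*; (2,0)=-1→OXX/OX./OOX
ply 4, X at OXX/OXO/.OX | (2,0)=+1→OXX/OXO/XOX*
ply 5: OXX/OXO/XOX is terminal -1 (O); from .X./OX./.OX depth 8

PV length from [.X./OX./.OX]: 4 plies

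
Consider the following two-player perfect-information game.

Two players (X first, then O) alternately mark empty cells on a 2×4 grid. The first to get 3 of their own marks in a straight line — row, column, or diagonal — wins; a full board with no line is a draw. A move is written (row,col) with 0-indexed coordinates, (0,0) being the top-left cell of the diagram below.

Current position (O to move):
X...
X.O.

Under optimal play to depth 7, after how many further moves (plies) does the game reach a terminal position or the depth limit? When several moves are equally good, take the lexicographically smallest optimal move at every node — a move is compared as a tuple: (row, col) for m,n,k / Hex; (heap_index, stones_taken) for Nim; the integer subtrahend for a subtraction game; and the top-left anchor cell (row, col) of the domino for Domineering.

ply 1, O at X.../X.O. | (0,1)=+0→XO../X.O.*; (0,2)=+0→X.O./X.O.; (0,3)=+0→X..O/X.O.; (1,1)=+0→X.../XOO.; (1,3)=+0→X.../X.OO
ply 2, X at XO../X.O. | (0,2)=+0→XOX./X.O.*; (0,3)=+0→XO.X/X.O.; (1,1)=+0→XO../XXO.; (1,3)=+0→XO../X.OX
ply 3, O at XOX./X.O. | (0,3)=+0→XOXO/X.O.*; (1,1)=+0→XOX./XOO.; (1,3)=+0→XOX./X.OO
ply 4, X at XOXO/X.O. | (1,1)=+0→XOXO/XXO.*; (1,3)=+0→XOXO/X.OX
ply 5, O at XOXO/XXO. | (1,3)=+0→XOXO/XXOO*
ply 6: XOXO/XXOO is terminal +0 (X); from X.../X.O. depth 7

PV length from [X.../X.O.]: 5 plies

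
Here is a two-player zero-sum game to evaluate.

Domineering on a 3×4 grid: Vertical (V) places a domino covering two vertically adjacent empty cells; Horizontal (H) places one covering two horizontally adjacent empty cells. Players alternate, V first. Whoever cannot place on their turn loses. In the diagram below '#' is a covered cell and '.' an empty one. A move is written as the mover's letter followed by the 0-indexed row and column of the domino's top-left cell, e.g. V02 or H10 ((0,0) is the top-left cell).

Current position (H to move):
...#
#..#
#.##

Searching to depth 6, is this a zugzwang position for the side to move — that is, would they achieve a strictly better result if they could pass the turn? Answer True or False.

zugzwang(...#/#..#/#.##, H) = False

ply 1, H at ...#/#..#/#.## | H00=-1→##.#/#..#/#.##; H01=-1→.###/#..#/#.##; H11=+1→...#/####/#.##*
ply 2: ...#/####/#.## is terminal -1 (V); from ...#/#..#/#.## depth 6
if H skipped the turn, V would face:
~ ply 1, V at ...#/#..#/#.## | V01=+1→.#.#/##.#/#.##*; V02=+1→..##/#.##/#.##; V11=-1→...#/##.#/####
~ ply 2: .#.#/##.#/#.## is terminal -1 (H); from ...#/#..#/#.## depth 6
compare (H): move=+1 vs pass=-1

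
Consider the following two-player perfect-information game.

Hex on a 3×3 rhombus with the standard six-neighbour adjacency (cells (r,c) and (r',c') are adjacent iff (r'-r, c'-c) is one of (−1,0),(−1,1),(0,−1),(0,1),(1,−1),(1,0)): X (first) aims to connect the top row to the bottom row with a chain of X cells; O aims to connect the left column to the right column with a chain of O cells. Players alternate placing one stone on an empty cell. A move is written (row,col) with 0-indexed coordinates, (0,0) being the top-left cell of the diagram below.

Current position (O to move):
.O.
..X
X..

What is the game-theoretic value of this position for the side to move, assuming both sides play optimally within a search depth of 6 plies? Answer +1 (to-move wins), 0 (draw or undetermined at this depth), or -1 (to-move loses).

value(.O./..X/X.., O) = +1

[.O./..X/X..] O move#1: (0,0):-1/OO./..X/X.., (0,2):+1/.OO/..X/X..*, (1,0):-1/.O./O.X/X.., (1,1):-1/.O./.OX/X.., (2,1):-1/.O./..X/XO., (2,2):-1/.O./..X/X.O
[.OO/..X/X..] X move#2: (0,0):-1/XOO/..X/X..*, (1,0):-1/.OO/X.X/X.., (1,1):-1/.OO/.XX/X.., (2,1):-1/.OO/..X/XX., (2,2):-1/.OO/..X/X.X
[XOO/..X/X..] O move#3: (1,0):+1/XOO/O.X/X..*, (1,1):-1/XOO/.OX/X.., (2,1):-1/XOO/..X/XO., (2,2):-1/XOO/..X/X.O
[XOO/O.X/X..] end (terminal -1, X#4); searched .O./..X/X.. to 6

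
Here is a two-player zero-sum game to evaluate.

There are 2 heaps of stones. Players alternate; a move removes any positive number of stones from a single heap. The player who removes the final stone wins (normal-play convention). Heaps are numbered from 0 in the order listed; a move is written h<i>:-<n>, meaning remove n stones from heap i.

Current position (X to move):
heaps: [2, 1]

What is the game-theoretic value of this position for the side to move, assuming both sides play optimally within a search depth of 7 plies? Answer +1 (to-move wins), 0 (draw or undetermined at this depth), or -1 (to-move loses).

value((2,1), X) = +1

p1 X@[(2,1)]: h0:-1[(1,1)]+1* h0:-2[(0,1)]-1 h1:-1[(2,0)]-1
p2 O@[(1,1)]: h0:-1[(0,1)]-1* h1:-1[(1,0)]-1
p3 X@[(0,1)]: h1:-1[(0,0)]+1*
p4 O@[(0,0)] terminal -1; root [(2,1)] d7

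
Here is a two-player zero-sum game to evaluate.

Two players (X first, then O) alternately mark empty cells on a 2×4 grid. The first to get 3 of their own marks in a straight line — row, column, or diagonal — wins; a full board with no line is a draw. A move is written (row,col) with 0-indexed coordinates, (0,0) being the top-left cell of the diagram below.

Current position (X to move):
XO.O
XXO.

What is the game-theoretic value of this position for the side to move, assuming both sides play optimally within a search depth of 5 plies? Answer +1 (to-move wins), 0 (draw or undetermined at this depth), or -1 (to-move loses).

p1 X@[XO.O/XXO.]: (0,2)[XOXO/XXO.]+0* (1,3)[XO.O/XXOX]-1
p2 O@[XOXO/XXO.]: (1,3)[XOXO/XXOO]+0*
p3 X@[XOXO/XXOO] terminal +0; root [XO.O/XXO.] d5

value(XO.O/XXO., X) = 0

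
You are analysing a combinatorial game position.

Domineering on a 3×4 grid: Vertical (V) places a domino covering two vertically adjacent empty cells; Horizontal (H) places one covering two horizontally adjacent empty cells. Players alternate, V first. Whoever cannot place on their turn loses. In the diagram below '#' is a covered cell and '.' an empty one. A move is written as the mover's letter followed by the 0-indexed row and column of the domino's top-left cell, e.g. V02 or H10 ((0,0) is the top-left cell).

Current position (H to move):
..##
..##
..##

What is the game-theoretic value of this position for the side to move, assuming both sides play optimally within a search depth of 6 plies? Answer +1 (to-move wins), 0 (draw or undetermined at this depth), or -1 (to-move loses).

p1 H@[..##/..##/..##]: H00[####/..##/..##]-1 H10[..##/####/..##]+1* H20[..##/..##/####]-1
p2 V@[..##/####/..##] terminal -1; root [..##/..##/..##] d6

value(..##/..##/..##, H) = +1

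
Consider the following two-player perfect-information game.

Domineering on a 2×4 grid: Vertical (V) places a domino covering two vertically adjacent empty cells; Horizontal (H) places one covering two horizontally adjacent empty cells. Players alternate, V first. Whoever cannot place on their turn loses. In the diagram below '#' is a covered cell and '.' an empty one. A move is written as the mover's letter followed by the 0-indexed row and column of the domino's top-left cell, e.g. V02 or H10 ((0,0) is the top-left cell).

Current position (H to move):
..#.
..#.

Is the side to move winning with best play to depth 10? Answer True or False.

H winning at [..#./..#.]: True

ply 1, H at ..#./..#. | H00=+1→###./..#.*; H10=+1→..#./###.
ply 2, V at ###./..#. | V03=-1→####/..##*
ply 3, H at ####/..## | H10=+1→####/####*
ply 4: ####/#### is terminal -1 (V); from ..#./..#. depth 10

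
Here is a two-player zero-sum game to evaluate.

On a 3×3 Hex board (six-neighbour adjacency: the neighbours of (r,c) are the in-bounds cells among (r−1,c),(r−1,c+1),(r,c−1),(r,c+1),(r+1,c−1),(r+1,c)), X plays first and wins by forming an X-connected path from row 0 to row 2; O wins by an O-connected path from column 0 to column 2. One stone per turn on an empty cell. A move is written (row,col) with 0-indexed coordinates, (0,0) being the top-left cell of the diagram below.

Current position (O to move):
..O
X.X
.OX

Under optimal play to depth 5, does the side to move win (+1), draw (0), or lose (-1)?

ply 1, O at ..O/X.X/.OX | (0,0)=-1→O.O/X.X/.OX*; (0,1)=-1→.OO/X.X/.OX; (1,1)=-1→..O/XOX/.OX; (2,0)=-1→..O/X.X/OOX
ply 2, X at O.O/X.X/.OX | (0,1)=+1→OXO/X.X/.OX*; (1,1)=-1→O.O/XXX/.OX; (2,0)=-1→O.O/X.X/XOX
ply 3, O at OXO/X.X/.OX | (1,1)=-1→OXO/XOX/.OX*; (2,0)=-1→OXO/X.X/OOX
ply 4, X at OXO/XOX/.OX | (2,0)=+1→OXO/XOX/XOX*
ply 5: OXO/XOX/XOX is terminal -1 (O); from ..O/X.X/.OX depth 5

value(..O/X.X/.OX, O) = -1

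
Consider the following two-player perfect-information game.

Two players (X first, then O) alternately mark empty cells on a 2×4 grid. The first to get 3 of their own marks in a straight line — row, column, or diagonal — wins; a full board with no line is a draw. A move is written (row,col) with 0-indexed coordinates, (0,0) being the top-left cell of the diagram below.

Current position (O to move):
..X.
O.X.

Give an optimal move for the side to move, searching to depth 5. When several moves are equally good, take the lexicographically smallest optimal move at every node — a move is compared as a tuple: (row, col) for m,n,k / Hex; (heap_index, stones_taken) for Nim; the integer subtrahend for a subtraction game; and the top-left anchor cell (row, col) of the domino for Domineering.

p1 O@[..X./O.X.]: (0,0)[O.X./O.X.]+0* (0,1)[.OX./O.X.]+0 (0,3)[..XO/O.X.]+0 (1,1)[..X./OOX.]-1 (1,3)[..X./O.XO]-1
p2 X@[O.X./O.X.]: (0,1)[OXX./O.X.]+0* (0,3)[O.XX/O.X.]+0 (1,1)[O.X./OXX.]+0 (1,3)[O.X./O.XX]+0
p3 O@[OXX./O.X.]: (0,3)[OXXO/O.X.]+0* (1,1)[OXX./OOX.]-1 (1,3)[OXX./O.XO]-1
p4 X@[OXXO/O.X.]: (1,1)[OXXO/OXX.]+0* (1,3)[OXXO/O.XX]+0
p5 O@[OXXO/OXX.]: (1,3)[OXXO/OXXO]+0*
p6 X@[OXXO/OXXO] terminal +0; root [..X./O.X.] d5

O's best at [..X./O.X.]: (0,0)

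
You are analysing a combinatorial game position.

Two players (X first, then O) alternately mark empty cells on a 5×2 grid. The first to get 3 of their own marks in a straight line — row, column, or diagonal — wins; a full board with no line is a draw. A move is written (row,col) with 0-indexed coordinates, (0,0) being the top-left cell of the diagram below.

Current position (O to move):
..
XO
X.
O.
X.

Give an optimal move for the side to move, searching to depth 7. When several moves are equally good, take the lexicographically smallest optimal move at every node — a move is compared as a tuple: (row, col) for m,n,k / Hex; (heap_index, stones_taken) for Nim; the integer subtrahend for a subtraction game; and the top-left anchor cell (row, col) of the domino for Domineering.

O's best at [../XO/X./O./X.]: (0,0)

ply 1, O at ../XO/X./O./X. | (0,0)=+0→O./XO/X./O./X.*; (0,1)=-1→.O/XO/X./O./X.; (2,1)=-1→../XO/XO/O./X.; (3,1)=-1→../XO/X./OO/X.; (4,1)=-1→../XO/X./O./XO
ply 2, X at O./XO/X./O./X. | (0,1)=+0→OX/XO/X./O./X.*; (2,1)=+0→O./XO/XX/O./X.; (3,1)=+0→O./XO/X./OX/X.; (4,1)=-1→O./XO/X./O./XX
ply 3, O at OX/XO/X./O./X. | (2,1)=+0→OX/XO/XO/O./X.*; (3,1)=+0→OX/XO/X./OO/X.; (4,1)=+0→OX/XO/X./O./XO
ply 4, X at OX/XO/XO/O./X. | (3,1)=+0→OX/XO/XO/OX/X.*; (4,1)=-1→OX/XO/XO/O./XX
ply 5, O at OX/XO/XO/OX/X. | (4,1)=+0→OX/XO/XO/OX/XO*
ply 6: OX/XO/XO/OX/XO is terminal +0 (X); from ../XO/X./O./X. depth 7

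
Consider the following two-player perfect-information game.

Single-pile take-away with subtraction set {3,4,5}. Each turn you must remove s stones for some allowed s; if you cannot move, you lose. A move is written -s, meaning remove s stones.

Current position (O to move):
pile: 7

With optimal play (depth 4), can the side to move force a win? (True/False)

O winning at [7]: True

p1 O@[7]: -3[4]-1 -4[3]-1 -5[2]+1*
p2 X@[2] terminal -1; root [7] d4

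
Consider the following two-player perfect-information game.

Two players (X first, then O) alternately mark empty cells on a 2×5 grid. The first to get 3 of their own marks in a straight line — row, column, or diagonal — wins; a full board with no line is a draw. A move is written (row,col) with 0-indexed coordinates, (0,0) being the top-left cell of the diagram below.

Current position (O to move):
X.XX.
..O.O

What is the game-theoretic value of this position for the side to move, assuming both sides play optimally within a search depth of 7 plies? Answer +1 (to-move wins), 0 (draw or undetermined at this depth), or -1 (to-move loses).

ply 1, O at X.XX./..O.O | (0,1)=-1→XOXX./..O.O; (0,4)=-1→X.XXO/..O.O; (1,0)=-1→X.XX./O.O.O; (1,1)=-1→X.XX./.OO.O; (1,3)=+1→X.XX./..OOO*
ply 2: X.XX./..OOO is terminal -1 (X); from X.XX./..O.O depth 7

value(X.XX./..O.O, O) = +1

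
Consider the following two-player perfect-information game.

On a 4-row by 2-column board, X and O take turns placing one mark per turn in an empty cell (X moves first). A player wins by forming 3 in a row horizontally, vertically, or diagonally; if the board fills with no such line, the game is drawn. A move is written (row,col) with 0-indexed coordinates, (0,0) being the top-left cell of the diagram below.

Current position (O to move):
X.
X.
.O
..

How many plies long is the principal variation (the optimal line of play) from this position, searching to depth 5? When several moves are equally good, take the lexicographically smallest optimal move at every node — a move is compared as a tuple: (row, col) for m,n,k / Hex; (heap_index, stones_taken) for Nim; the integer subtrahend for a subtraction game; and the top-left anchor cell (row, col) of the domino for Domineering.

[X./X./.O/..] O move#1: (0,1):-1/XO/X./.O/.., (1,1):-1/X./XO/.O/.., (2,0):+0/X./X./OO/..*, (3,0):-1/X./X./.O/O., (3,1):-1/X./X./.O/.O
[X./X./OO/..] X move#2: (0,1):+0/XX/X./OO/..*, (1,1):+0/X./XX/OO/.., (3,0):-1/X./X./OO/X., (3,1):+0/X./X./OO/.X
[XX/X./OO/..] O move#3: (1,1):+0/XX/XO/OO/..*, (3,0):+0/XX/X./OO/O., (3,1):+0/XX/X./OO/.O
[XX/XO/OO/..] X move#4: (3,0):-1/XX/XO/OO/X., (3,1):+0/XX/XO/OO/.X*
[XX/XO/OO/.X] O move#5: (3,0):+0/XX/XO/OO/OX*
[XX/XO/OO/OX] end (terminal +0, X#6); searched X./X./.O/.. to 5

PV length from [X./X./.O/..]: 5 plies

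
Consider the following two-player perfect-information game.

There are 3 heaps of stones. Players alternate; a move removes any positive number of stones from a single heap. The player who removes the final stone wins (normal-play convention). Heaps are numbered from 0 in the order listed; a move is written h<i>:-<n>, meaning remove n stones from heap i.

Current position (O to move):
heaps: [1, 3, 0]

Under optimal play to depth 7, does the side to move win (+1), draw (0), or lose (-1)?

p1 O@[(1,3,0)]: h0:-1[(0,3,0)]-1 h1:-1[(1,2,0)]-1 h1:-2[(1,1,0)]+1* h1:-3[(1,0,0)]-1
p2 X@[(1,1,0)]: h0:-1[(0,1,0)]-1* h1:-1[(1,0,0)]-1
p3 O@[(0,1,0)]: h1:-1[(0,0,0)]+1*
p4 X@[(0,0,0)] terminal -1; root [(1,3,0)] d7

value((1,3,0), O) = +1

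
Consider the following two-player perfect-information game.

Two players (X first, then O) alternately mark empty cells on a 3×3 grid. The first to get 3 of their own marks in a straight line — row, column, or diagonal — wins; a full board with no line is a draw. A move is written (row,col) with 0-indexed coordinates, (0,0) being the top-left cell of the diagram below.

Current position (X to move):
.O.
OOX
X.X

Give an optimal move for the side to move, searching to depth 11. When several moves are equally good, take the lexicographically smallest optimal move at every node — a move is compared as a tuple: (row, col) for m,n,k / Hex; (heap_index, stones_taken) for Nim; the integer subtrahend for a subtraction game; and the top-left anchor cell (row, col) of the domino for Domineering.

X's best at [.O./OOX/X.X]: (0,2)

[.O./OOX/X.X] X move#1: (0,0):-1/XO./OOX/X.X, (0,2):+1/.OX/OOX/X.X*, (2,1):+1/.O./OOX/XXX
[.OX/OOX/X.X] end (terminal -1, O#2); searched .O./OOX/X.X to 11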